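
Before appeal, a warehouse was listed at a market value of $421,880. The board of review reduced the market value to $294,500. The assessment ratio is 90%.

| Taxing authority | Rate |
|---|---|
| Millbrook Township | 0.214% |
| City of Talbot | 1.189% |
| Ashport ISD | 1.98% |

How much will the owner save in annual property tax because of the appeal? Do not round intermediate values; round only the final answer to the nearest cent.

$3,878.34

Old assessed value = $421,880 × 0.9 = $379,692
New assessed value = $294,500 × 0.9 = $265,050
Combined rate = 0.00214 + 0.01189 + 0.0198 = 0.03383
Old tax = $379,692 × 0.03383 = $12,844.98036
New tax = $265,050 × 0.03383 = $8,966.6415
Reduction = $12,844.98036 − $8,966.6415 = $3,878.33886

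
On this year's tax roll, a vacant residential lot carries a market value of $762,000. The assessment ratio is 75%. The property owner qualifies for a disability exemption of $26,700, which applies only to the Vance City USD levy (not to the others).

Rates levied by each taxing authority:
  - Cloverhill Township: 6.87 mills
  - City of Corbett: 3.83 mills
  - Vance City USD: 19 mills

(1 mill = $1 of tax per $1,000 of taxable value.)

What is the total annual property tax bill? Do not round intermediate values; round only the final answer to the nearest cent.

Assessed value = $762,000 × 0.75 = $571,500
Cloverhill Township: $571,500 × 0.00687 = $3,926.205
City of Corbett: $571,500 × 0.00383 = $2,188.845
Vance City USD: ($571,500 − $26,700) × 0.019 = $544,800 × 0.019 = $10,351.2
Total = $16,466.25

$16,466.25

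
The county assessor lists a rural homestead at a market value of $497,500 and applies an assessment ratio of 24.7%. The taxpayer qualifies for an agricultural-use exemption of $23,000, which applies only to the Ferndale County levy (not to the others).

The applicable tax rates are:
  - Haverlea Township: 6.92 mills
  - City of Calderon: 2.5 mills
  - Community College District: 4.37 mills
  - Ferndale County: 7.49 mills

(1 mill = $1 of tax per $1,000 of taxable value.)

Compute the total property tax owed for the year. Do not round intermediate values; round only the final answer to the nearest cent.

$2,442.67

Assessed value = $497,500 × 0.247 = $122,882.5
Haverlea Township: $122,882.5 × 0.00692 = $850.3469
City of Calderon: $122,882.5 × 0.0025 = $307.20625
Community College District: $122,882.5 × 0.00437 = $536.996525
Ferndale County: ($122,882.5 − $23,000) × 0.00749 = $99,882.5 × 0.00749 = $748.119925
Total = $2,442.6696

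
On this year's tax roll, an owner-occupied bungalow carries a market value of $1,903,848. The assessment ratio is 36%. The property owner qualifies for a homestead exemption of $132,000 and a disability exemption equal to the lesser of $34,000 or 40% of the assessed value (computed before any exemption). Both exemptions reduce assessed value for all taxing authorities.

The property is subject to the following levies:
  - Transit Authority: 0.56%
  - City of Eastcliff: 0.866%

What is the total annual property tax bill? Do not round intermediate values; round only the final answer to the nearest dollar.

$7,406

Assessed value = $1,903,848 × 0.36 = $685,385.28
Disability exemption = min($34,000, 40% × $685,385.28) = min($34,000, $274,154.112) = $34,000 (dollar cap binds)
Taxable value = $685,385.28 − $132,000 − $34,000 = $519,385.28
Transit Authority: $519,385.28 × 0.0056 = $2,908.557568
City of Eastcliff: $519,385.28 × 0.00866 = $4,497.8765248
Total = $7,406.4340928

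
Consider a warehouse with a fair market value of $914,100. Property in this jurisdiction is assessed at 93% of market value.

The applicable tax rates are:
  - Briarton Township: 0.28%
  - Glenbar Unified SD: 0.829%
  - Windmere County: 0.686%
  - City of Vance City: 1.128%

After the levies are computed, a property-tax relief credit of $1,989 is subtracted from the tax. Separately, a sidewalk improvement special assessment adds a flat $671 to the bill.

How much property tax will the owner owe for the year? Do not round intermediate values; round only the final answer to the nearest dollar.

Assessed value = $914,100 × 0.93 = $850,113
Briarton Township: $850,113 × 0.0028 = $2,380.3164
Glenbar Unified SD: $850,113 × 0.00829 = $7,047.43677
Windmere County: $850,113 × 0.00686 = $5,831.77518
City of Vance City: $850,113 × 0.01128 = $9,589.27464
Levies subtotal = $24,848.80299
After credit = $24,848.80299 − $1,989 = $22,859.80299
Total = $22,859.80299 + $671 = $23,530.80299

$23,531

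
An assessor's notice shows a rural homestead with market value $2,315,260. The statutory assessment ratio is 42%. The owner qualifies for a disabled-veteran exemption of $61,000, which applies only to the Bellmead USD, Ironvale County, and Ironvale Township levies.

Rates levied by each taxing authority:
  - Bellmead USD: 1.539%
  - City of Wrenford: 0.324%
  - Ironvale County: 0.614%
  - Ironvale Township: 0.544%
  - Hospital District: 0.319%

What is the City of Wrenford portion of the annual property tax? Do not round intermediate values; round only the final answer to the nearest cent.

$3,150.61

Assessed value = $2,315,260 × 0.42 = $972,409.2
City of Wrenford taxable value = $972,409.2 (exemption does not apply)
City of Wrenford levy = $972,409.2 × 0.00324 = $3,150.605808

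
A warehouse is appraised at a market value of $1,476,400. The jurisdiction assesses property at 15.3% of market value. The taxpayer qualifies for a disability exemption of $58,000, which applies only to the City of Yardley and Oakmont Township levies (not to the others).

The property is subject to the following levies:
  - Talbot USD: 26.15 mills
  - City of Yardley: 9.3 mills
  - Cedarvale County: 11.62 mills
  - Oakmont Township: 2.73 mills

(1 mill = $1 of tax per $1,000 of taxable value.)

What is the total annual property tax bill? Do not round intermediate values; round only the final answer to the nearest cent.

Assessed value = $1,476,400 × 0.153 = $225,889.2
Talbot USD: $225,889.2 × 0.02615 = $5,907.00258
City of Yardley: ($225,889.2 − $58,000) × 0.0093 = $167,889.2 × 0.0093 = $1,561.36956
Cedarvale County: $225,889.2 × 0.01162 = $2,624.832504
Oakmont Township: ($225,889.2 − $58,000) × 0.00273 = $167,889.2 × 0.00273 = $458.337516
Total = $10,551.54216

$10,551.54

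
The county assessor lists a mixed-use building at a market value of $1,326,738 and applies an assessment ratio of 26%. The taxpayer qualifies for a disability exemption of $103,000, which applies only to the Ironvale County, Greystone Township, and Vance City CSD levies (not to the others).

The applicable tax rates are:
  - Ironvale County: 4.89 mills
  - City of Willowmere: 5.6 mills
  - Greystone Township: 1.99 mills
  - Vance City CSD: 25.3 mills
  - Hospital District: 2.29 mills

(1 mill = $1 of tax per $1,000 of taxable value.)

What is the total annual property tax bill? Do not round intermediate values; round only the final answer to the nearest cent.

Assessed value = $1,326,738 × 0.26 = $344,951.88
Ironvale County: ($344,951.88 − $103,000) × 0.00489 = $241,951.88 × 0.00489 = $1,183.1446932
City of Willowmere: $344,951.88 × 0.0056 = $1,931.730528
Greystone Township: ($344,951.88 − $103,000) × 0.00199 = $241,951.88 × 0.00199 = $481.4842412
Vance City CSD: ($344,951.88 − $103,000) × 0.0253 = $241,951.88 × 0.0253 = $6,121.382564
Hospital District: $344,951.88 × 0.00229 = $789.9398052
Total = $10,507.6818316

$10,507.68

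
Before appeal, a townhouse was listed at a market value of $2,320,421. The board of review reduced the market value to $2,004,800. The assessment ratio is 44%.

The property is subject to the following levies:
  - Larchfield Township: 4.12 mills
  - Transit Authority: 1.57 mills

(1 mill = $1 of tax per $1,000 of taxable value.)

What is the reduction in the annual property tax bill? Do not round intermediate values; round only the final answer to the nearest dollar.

$790

Old assessed value = $2,320,421 × 0.44 = $1,020,985.24
New assessed value = $2,004,800 × 0.44 = $882,112
Combined rate = 0.00412 + 0.00157 = 0.00569
Old tax = $1,020,985.24 × 0.00569 = $5,809.4060156
New tax = $882,112 × 0.00569 = $5,019.21728
Reduction = $5,809.4060156 − $5,019.21728 = $790.1887356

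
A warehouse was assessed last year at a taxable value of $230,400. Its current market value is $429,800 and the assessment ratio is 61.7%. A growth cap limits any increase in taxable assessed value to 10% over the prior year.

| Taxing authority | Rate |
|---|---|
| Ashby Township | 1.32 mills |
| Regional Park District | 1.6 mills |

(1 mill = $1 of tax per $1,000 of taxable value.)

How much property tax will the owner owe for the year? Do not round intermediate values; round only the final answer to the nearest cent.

$740.04

Uncapped assessed value = $429,800 × 0.617 = $265,186.6
Cap limit = $230,400 × 1.1 = $253,440
Taxable assessed value = min($265,186.6, $253,440) = $253,440 (cap binds)
Ashby Township: $253,440 × 0.00132 = $334.5408
Regional Park District: $253,440 × 0.0016 = $405.504
Total = $740.0448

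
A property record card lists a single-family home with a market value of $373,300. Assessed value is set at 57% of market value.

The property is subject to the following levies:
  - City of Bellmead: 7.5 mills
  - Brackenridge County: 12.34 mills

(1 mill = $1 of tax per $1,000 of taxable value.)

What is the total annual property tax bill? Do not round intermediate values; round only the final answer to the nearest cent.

Assessed value = $373,300 × 0.57 = $212,781
City of Bellmead: $212,781 × 0.0075 = $1,595.8575
Brackenridge County: $212,781 × 0.01234 = $2,625.71754
Total = $1,595.8575 + $2,625.71754 = $4,221.57504

$4,221.58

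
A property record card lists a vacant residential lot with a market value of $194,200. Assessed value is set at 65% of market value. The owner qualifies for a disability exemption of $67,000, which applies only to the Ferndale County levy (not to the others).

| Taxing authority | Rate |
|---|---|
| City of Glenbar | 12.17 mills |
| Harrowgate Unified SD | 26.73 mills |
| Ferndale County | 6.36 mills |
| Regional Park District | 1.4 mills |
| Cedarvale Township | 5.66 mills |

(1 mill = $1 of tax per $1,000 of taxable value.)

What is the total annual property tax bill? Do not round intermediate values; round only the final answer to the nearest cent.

Assessed value = $194,200 × 0.65 = $126,230
City of Glenbar: $126,230 × 0.01217 = $1,536.2191
Harrowgate Unified SD: $126,230 × 0.02673 = $3,374.1279
Ferndale County: ($126,230 − $67,000) × 0.00636 = $59,230 × 0.00636 = $376.7028
Regional Park District: $126,230 × 0.0014 = $176.722
Cedarvale Township: $126,230 × 0.00566 = $714.4618
Total = $6,178.2336

$6,178.23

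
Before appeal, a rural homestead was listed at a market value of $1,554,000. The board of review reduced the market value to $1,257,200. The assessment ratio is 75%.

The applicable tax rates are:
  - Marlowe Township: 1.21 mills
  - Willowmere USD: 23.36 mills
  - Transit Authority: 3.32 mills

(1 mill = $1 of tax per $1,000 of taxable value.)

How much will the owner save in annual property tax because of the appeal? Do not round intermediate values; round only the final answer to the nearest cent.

$6,208.31

Old assessed value = $1,554,000 × 0.75 = $1,165,500
New assessed value = $1,257,200 × 0.75 = $942,900
Combined rate = 0.00121 + 0.02336 + 0.00332 = 0.02789
Old tax = $1,165,500 × 0.02789 = $32,505.795
New tax = $942,900 × 0.02789 = $26,297.481
Reduction = $32,505.795 − $26,297.481 = $6,208.314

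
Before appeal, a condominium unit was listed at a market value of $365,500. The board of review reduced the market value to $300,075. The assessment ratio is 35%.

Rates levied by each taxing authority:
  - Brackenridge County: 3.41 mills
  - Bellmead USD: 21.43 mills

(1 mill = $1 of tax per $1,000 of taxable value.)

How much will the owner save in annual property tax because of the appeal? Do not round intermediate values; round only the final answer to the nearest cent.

Old assessed value = $365,500 × 0.35 = $127,925
New assessed value = $300,075 × 0.35 = $105,026.25
Combined rate = 0.00341 + 0.02143 = 0.02484
Old tax = $127,925 × 0.02484 = $3,177.657
New tax = $105,026.25 × 0.02484 = $2,608.85205
Reduction = $3,177.657 − $2,608.85205 = $568.80495

$568.80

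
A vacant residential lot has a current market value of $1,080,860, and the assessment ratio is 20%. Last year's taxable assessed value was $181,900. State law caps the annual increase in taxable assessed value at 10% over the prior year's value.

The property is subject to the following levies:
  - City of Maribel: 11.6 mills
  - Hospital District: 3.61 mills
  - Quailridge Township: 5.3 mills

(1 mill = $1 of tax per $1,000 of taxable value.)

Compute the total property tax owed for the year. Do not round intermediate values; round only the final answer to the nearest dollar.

$4,104

Uncapped assessed value = $1,080,860 × 0.2 = $216,172
Cap limit = $181,900 × 1.1 = $200,090
Taxable assessed value = min($216,172, $200,090) = $200,090 (cap binds)
City of Maribel: $200,090 × 0.0116 = $2,321.044
Hospital District: $200,090 × 0.00361 = $722.3249
Quailridge Township: $200,090 × 0.0053 = $1,060.477
Total = $4,103.8459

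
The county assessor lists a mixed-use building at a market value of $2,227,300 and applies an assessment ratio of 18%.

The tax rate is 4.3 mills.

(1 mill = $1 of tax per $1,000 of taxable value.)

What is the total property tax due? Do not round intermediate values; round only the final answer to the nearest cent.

$1,723.93

Assessed value = $2,227,300 × 0.18 = $400,914
Tax = $400,914 × 0.0043 = $1,723.9302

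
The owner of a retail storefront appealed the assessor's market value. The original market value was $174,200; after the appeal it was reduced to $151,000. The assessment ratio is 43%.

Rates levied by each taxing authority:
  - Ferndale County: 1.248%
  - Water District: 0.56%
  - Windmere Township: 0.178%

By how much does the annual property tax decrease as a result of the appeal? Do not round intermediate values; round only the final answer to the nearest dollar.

$198

Old assessed value = $174,200 × 0.43 = $74,906
New assessed value = $151,000 × 0.43 = $64,930
Combined rate = 0.01248 + 0.0056 + 0.00178 = 0.01986
Old tax = $74,906 × 0.01986 = $1,487.63316
New tax = $64,930 × 0.01986 = $1,289.5098
Reduction = $1,487.63316 − $1,289.5098 = $198.12336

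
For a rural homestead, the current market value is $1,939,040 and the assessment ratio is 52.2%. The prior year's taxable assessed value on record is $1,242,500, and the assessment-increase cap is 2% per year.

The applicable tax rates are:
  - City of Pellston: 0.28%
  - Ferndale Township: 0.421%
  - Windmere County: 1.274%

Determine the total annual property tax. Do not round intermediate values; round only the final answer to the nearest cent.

Uncapped assessed value = $1,939,040 × 0.522 = $1,012,178.88
Cap limit = $1,242,500 × 1.02 = $1,267,350
Taxable assessed value = min($1,012,178.88, $1,267,350) = $1,012,178.88 (cap does not bind)
City of Pellston: $1,012,178.88 × 0.0028 = $2,834.100864
Ferndale Township: $1,012,178.88 × 0.00421 = $4,261.2730848
Windmere County: $1,012,178.88 × 0.01274 = $12,895.1589312
Total = $19,990.53288

$19,990.53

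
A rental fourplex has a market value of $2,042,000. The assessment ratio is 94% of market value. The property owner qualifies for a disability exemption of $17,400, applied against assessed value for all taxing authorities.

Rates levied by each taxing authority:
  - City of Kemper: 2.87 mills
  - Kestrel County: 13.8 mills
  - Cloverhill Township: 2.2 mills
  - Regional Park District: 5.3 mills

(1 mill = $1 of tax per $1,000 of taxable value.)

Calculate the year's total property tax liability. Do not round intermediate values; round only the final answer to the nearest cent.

$45,973.27

Assessed value = $2,042,000 × 0.94 = $1,919,480
Taxable value = $1,919,480 − $17,400 = $1,902,080
City of Kemper: $1,902,080 × 0.00287 = $5,458.9696
Kestrel County: $1,902,080 × 0.0138 = $26,248.704
Cloverhill Township: $1,902,080 × 0.0022 = $4,184.576
Regional Park District: $1,902,080 × 0.0053 = $10,081.024
Total = $5,458.9696 + $26,248.704 + $4,184.576 + $10,081.024 = $45,973.2736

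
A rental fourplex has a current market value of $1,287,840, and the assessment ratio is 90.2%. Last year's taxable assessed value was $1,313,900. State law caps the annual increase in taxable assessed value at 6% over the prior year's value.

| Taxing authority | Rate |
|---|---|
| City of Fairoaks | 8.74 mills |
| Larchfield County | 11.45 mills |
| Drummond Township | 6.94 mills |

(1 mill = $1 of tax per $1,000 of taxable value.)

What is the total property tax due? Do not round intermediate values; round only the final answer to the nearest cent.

$31,515.07

Uncapped assessed value = $1,287,840 × 0.902 = $1,161,631.68
Cap limit = $1,313,900 × 1.06 = $1,392,734
Taxable assessed value = min($1,161,631.68, $1,392,734) = $1,161,631.68 (cap does not bind)
City of Fairoaks: $1,161,631.68 × 0.00874 = $10,152.6608832
Larchfield County: $1,161,631.68 × 0.01145 = $13,300.682736
Drummond Township: $1,161,631.68 × 0.00694 = $8,061.7238592
Total = $31,515.0674784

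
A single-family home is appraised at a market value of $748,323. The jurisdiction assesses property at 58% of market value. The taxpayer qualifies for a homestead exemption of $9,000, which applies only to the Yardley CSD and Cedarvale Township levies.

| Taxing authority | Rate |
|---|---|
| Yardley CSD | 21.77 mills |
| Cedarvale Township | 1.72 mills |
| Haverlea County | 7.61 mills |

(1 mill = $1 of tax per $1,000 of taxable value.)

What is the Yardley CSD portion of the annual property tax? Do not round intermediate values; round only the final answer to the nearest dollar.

$9,253

Assessed value = $748,323 × 0.58 = $434,027.34
Yardley CSD taxable value = $434,027.34 − $9,000 = $425,027.34
Yardley CSD levy = $425,027.34 × 0.02177 = $9,252.8451918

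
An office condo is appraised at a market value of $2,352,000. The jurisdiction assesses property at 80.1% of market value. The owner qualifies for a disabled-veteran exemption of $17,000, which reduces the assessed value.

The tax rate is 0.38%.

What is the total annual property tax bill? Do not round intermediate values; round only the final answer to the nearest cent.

Assessed value = $2,352,000 × 0.801 = $1,883,952
Taxable value = $1,883,952 − $17,000 = $1,866,952
Tax = $1,866,952 × 0.0038 = $7,094.4176

$7,094.42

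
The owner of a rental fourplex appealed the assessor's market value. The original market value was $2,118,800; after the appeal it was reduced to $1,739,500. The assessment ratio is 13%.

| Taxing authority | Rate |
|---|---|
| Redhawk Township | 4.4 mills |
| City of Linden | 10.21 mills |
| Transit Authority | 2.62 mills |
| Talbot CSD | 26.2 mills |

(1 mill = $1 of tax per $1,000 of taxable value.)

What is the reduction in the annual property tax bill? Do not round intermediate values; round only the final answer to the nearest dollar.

$2,141

Old assessed value = $2,118,800 × 0.13 = $275,444
New assessed value = $1,739,500 × 0.13 = $226,135
Combined rate = 0.0044 + 0.01021 + 0.00262 + 0.0262 = 0.04343
Old tax = $275,444 × 0.04343 = $11,962.53292
New tax = $226,135 × 0.04343 = $9,821.04305
Reduction = $11,962.53292 − $9,821.04305 = $2,141.48987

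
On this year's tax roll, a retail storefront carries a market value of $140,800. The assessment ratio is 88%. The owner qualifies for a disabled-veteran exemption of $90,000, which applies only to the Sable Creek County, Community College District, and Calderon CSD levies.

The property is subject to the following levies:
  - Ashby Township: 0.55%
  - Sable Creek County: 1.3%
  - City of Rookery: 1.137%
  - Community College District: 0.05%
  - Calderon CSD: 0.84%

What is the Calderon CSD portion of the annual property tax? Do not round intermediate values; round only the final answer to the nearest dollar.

$285

Assessed value = $140,800 × 0.88 = $123,904
Calderon CSD taxable value = $123,904 − $90,000 = $33,904
Calderon CSD levy = $33,904 × 0.0084 = $284.7936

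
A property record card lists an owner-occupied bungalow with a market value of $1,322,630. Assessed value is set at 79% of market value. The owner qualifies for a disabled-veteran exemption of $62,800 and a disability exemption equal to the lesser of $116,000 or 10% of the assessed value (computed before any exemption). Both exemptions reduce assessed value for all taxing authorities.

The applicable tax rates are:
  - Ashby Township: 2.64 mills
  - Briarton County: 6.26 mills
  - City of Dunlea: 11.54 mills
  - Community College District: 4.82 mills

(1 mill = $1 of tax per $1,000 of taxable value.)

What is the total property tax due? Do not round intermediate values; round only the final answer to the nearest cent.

$22,167.92

Assessed value = $1,322,630 × 0.79 = $1,044,877.7
Disability exemption = min($116,000, 10% × $1,044,877.7) = min($116,000, $104,487.77) = $104,487.77 (percentage binds)
Taxable value = $1,044,877.7 − $62,800 − $104,487.77 = $877,589.93
Ashby Township: $877,589.93 × 0.00264 = $2,316.8374152
Briarton County: $877,589.93 × 0.00626 = $5,493.7129618
City of Dunlea: $877,589.93 × 0.01154 = $10,127.3877922
Community College District: $877,589.93 × 0.00482 = $4,229.9834626
Total = $22,167.9216318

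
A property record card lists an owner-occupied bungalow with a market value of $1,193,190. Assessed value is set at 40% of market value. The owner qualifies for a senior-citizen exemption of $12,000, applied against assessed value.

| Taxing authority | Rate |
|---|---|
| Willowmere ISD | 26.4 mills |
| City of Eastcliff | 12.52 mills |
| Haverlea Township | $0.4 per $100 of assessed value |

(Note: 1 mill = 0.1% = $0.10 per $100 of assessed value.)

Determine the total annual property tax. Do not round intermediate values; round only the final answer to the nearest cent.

Assessed value = $1,193,190 × 0.4 = $477,276
Taxable value = $477,276 − $12,000 = $465,276
Willowmere ISD: $465,276 × 0.0264 = $12,283.2864
City of Eastcliff: $465,276 × 0.01252 = $5,825.25552
Haverlea Township: $465,276 × 0.004 = $1,861.104
Total = $19,969.64592

$19,969.65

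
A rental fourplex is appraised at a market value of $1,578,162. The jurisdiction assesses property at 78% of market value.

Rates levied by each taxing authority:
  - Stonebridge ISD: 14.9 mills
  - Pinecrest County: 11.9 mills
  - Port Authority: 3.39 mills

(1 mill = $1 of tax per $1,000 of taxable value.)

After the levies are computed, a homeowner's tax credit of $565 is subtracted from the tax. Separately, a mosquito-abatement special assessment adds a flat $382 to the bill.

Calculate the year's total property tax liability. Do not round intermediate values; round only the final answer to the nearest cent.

Assessed value = $1,578,162 × 0.78 = $1,230,966.36
Stonebridge ISD: $1,230,966.36 × 0.0149 = $18,341.398764
Pinecrest County: $1,230,966.36 × 0.0119 = $14,648.499684
Port Authority: $1,230,966.36 × 0.00339 = $4,172.9759604
Levies subtotal = $37,162.8744084
After credit = $37,162.8744084 − $565 = $36,597.8744084
Total = $36,597.8744084 + $382 = $36,979.8744084

$36,979.87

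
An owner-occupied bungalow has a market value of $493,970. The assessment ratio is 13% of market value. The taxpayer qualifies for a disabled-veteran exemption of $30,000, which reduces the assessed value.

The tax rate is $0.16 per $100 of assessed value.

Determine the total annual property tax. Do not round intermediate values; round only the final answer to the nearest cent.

$54.75

Assessed value = $493,970 × 0.13 = $64,216.1
Taxable value = $64,216.1 − $30,000 = $34,216.1
Tax = $34,216.1 × 0.0016 = $54.74576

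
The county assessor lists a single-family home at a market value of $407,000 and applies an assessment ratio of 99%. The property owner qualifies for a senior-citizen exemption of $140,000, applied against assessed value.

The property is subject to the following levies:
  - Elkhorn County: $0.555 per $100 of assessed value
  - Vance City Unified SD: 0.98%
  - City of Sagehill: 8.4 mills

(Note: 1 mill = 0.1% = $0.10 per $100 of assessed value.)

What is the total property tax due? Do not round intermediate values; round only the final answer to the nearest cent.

Assessed value = $407,000 × 0.99 = $402,930
Taxable value = $402,930 − $140,000 = $262,930
Elkhorn County: $262,930 × 0.00555 = $1,459.2615
Vance City Unified SD: $262,930 × 0.0098 = $2,576.714
City of Sagehill: $262,930 × 0.0084 = $2,208.612
Total = $6,244.5875

$6,244.59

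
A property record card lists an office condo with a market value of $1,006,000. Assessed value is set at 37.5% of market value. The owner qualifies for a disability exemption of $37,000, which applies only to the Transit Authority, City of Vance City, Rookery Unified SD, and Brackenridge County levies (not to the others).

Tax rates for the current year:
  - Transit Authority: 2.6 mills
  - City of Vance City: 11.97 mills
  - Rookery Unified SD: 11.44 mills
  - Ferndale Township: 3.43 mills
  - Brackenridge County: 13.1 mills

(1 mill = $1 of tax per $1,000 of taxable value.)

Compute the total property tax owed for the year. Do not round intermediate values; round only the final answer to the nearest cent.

$14,601.15

Assessed value = $1,006,000 × 0.375 = $377,250
Transit Authority: ($377,250 − $37,000) × 0.0026 = $340,250 × 0.0026 = $884.65
City of Vance City: ($377,250 − $37,000) × 0.01197 = $340,250 × 0.01197 = $4,072.7925
Rookery Unified SD: ($377,250 − $37,000) × 0.01144 = $340,250 × 0.01144 = $3,892.46
Ferndale Township: $377,250 × 0.00343 = $1,293.9675
Brackenridge County: ($377,250 − $37,000) × 0.0131 = $340,250 × 0.0131 = $4,457.275
Total = $14,601.145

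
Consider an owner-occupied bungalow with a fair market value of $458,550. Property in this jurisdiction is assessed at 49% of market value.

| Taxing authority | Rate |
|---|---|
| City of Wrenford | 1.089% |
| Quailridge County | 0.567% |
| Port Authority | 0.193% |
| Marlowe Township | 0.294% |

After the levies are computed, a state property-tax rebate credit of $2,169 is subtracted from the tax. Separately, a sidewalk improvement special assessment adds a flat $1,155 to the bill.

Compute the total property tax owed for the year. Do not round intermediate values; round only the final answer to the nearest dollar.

$3,801

Assessed value = $458,550 × 0.49 = $224,689.5
City of Wrenford: $224,689.5 × 0.01089 = $2,446.868655
Quailridge County: $224,689.5 × 0.00567 = $1,273.989465
Port Authority: $224,689.5 × 0.00193 = $433.650735
Marlowe Township: $224,689.5 × 0.00294 = $660.58713
Levies subtotal = $4,815.095985
After credit = $4,815.095985 − $2,169 = $2,646.095985
Total = $2,646.095985 + $1,155 = $3,801.095985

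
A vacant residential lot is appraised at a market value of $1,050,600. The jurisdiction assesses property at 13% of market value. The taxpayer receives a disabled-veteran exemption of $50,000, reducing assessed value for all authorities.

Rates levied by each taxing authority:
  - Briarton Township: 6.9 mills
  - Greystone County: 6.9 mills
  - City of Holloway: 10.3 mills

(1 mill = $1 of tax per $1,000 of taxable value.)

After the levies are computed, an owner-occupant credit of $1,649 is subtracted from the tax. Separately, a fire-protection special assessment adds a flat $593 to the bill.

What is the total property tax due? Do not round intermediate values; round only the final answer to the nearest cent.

Assessed value = $1,050,600 × 0.13 = $136,578
Taxable value = $136,578 − $50,000 = $86,578
Briarton Township: $86,578 × 0.0069 = $597.3882
Greystone County: $86,578 × 0.0069 = $597.3882
City of Holloway: $86,578 × 0.0103 = $891.7534
Levies subtotal = $2,086.5298
After credit = $2,086.5298 − $1,649 = $437.5298
Total = $437.5298 + $593 = $1,030.5298

$1,030.53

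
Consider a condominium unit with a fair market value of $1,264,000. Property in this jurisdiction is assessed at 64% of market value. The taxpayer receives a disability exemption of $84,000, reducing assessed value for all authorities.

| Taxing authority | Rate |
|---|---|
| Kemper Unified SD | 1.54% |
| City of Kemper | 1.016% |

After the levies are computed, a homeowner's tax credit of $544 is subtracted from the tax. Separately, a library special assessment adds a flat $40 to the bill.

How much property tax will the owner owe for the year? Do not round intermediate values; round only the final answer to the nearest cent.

Assessed value = $1,264,000 × 0.64 = $808,960
Taxable value = $808,960 − $84,000 = $724,960
Kemper Unified SD: $724,960 × 0.0154 = $11,164.384
City of Kemper: $724,960 × 0.01016 = $7,365.5936
Levies subtotal = $18,529.9776
After credit = $18,529.9776 − $544 = $17,985.9776
Total = $17,985.9776 + $40 = $18,025.9776

$18,025.98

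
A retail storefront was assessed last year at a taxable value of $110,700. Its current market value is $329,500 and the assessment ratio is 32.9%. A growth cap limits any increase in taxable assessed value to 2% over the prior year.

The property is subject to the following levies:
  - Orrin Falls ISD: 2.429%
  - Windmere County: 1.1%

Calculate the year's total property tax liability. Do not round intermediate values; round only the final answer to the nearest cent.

$3,825.63

Uncapped assessed value = $329,500 × 0.329 = $108,405.5
Cap limit = $110,700 × 1.02 = $112,914
Taxable assessed value = min($108,405.5, $112,914) = $108,405.5 (cap does not bind)
Orrin Falls ISD: $108,405.5 × 0.02429 = $2,633.169595
Windmere County: $108,405.5 × 0.011 = $1,192.4605
Total = $3,825.630095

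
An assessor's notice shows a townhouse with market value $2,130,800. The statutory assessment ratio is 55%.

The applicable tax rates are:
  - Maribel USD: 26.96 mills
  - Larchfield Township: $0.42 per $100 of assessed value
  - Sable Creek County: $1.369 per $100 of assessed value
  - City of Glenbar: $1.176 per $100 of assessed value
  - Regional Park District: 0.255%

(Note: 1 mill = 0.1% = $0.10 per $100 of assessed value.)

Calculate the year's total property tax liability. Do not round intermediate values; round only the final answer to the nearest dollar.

$69,332

Assessed value = $2,130,800 × 0.55 = $1,171,940
Maribel USD: $1,171,940 × 0.02696 = $31,595.5024
Larchfield Township: $1,171,940 × 0.0042 = $4,922.148
Sable Creek County: $1,171,940 × 0.01369 = $16,043.8586
City of Glenbar: $1,171,940 × 0.01176 = $13,782.0144
Regional Park District: $1,171,940 × 0.00255 = $2,988.447
Total = $69,331.9704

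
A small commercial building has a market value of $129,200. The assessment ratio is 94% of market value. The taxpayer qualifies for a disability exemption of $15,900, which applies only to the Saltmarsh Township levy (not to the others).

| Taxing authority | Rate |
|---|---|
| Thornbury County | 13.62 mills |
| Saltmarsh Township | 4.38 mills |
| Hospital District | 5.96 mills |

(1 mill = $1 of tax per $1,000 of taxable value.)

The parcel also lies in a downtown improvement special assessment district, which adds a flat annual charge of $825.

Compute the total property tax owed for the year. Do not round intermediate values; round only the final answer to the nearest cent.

Assessed value = $129,200 × 0.94 = $121,448
Thornbury County: $121,448 × 0.01362 = $1,654.12176
Saltmarsh Township: ($121,448 − $15,900) × 0.00438 = $105,548 × 0.00438 = $462.30024
Hospital District: $121,448 × 0.00596 = $723.83008
Levies subtotal = $2,840.25208
Total = $2,840.25208 + $825 = $3,665.25208

$3,665.25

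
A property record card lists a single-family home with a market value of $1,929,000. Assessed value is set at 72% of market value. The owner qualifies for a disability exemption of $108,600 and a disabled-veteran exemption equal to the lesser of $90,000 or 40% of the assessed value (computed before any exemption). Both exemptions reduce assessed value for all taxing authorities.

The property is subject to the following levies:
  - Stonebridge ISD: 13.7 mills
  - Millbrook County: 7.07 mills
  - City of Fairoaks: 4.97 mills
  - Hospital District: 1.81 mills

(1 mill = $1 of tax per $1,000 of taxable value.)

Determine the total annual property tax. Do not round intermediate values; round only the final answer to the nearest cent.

$32,792.21

Assessed value = $1,929,000 × 0.72 = $1,388,880
Disabled-veteran exemption = min($90,000, 40% × $1,388,880) = min($90,000, $555,552) = $90,000 (dollar cap binds)
Taxable value = $1,388,880 − $108,600 − $90,000 = $1,190,280
Stonebridge ISD: $1,190,280 × 0.0137 = $16,306.836
Millbrook County: $1,190,280 × 0.00707 = $8,415.2796
City of Fairoaks: $1,190,280 × 0.00497 = $5,915.6916
Hospital District: $1,190,280 × 0.00181 = $2,154.4068
Total = $32,792.214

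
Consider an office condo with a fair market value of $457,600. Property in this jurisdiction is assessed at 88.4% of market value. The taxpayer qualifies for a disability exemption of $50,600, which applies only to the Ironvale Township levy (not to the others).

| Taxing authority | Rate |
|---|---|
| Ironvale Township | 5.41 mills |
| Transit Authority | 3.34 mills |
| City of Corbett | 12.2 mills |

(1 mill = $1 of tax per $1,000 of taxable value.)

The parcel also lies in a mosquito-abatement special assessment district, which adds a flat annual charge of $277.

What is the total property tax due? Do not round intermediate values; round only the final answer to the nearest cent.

Assessed value = $457,600 × 0.884 = $404,518.4
Ironvale Township: ($404,518.4 − $50,600) × 0.00541 = $353,918.4 × 0.00541 = $1,914.698544
Transit Authority: $404,518.4 × 0.00334 = $1,351.091456
City of Corbett: $404,518.4 × 0.0122 = $4,935.12448
Levies subtotal = $8,200.91448
Total = $8,200.91448 + $277 = $8,477.91448

$8,477.91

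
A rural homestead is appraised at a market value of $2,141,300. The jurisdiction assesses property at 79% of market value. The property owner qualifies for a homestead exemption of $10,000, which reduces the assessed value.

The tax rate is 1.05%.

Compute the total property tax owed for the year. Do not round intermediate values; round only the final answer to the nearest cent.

$17,657.08

Assessed value = $2,141,300 × 0.79 = $1,691,627
Taxable value = $1,691,627 − $10,000 = $1,681,627
Tax = $1,681,627 × 0.0105 = $17,657.0835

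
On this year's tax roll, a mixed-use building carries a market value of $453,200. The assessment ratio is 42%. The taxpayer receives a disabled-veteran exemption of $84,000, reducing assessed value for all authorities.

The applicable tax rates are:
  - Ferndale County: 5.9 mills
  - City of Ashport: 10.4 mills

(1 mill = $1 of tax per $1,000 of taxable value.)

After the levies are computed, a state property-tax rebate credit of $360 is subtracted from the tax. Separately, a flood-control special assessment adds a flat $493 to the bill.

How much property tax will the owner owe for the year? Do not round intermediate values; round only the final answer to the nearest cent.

$1,866.41

Assessed value = $453,200 × 0.42 = $190,344
Taxable value = $190,344 − $84,000 = $106,344
Ferndale County: $106,344 × 0.0059 = $627.4296
City of Ashport: $106,344 × 0.0104 = $1,105.9776
Levies subtotal = $1,733.4072
After credit = $1,733.4072 − $360 = $1,373.4072
Total = $1,373.4072 + $493 = $1,866.4072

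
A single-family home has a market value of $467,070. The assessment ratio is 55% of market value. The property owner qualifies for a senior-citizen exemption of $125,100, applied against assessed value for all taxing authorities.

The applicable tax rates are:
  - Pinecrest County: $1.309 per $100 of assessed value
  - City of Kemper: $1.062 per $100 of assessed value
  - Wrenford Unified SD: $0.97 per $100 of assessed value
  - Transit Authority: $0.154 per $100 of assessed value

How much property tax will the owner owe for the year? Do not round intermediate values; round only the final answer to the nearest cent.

$4,606.01

Assessed value = $467,070 × 0.55 = $256,888.5
Taxable value = $256,888.5 − $125,100 = $131,788.5
Pinecrest County: $131,788.5 × 0.01309 = $1,725.111465
City of Kemper: $131,788.5 × 0.01062 = $1,399.59387
Wrenford Unified SD: $131,788.5 × 0.0097 = $1,278.34845
Transit Authority: $131,788.5 × 0.00154 = $202.95429
Total = $1,725.111465 + $1,399.59387 + $1,278.34845 + $202.95429 = $4,606.008075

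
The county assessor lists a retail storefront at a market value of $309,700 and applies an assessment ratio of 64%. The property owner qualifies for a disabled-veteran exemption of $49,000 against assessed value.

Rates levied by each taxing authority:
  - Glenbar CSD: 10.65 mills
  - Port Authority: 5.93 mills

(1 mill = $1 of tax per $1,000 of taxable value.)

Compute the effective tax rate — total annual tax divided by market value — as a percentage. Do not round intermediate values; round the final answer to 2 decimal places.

0.80%

Assessed value = $309,700 × 0.64 = $198,208
Taxable value = $198,208 − $49,000 = $149,208
Glenbar CSD: $149,208 × 0.01065 = $1,589.0652
Port Authority: $149,208 × 0.00593 = $884.80344
Total tax = $2,473.86864
Effective rate = $2,473.86864 ÷ $309,700 = 0.80% of market value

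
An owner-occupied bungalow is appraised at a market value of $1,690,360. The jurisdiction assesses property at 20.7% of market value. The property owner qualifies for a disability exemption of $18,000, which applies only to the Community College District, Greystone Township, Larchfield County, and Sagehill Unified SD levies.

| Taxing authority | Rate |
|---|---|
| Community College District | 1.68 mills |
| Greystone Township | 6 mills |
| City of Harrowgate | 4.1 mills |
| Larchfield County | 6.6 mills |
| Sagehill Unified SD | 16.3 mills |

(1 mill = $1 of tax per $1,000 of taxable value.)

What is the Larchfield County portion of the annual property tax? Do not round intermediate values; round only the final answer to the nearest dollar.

$2,191

Assessed value = $1,690,360 × 0.207 = $349,904.52
Larchfield County taxable value = $349,904.52 − $18,000 = $331,904.52
Larchfield County levy = $331,904.52 × 0.0066 = $2,190.569832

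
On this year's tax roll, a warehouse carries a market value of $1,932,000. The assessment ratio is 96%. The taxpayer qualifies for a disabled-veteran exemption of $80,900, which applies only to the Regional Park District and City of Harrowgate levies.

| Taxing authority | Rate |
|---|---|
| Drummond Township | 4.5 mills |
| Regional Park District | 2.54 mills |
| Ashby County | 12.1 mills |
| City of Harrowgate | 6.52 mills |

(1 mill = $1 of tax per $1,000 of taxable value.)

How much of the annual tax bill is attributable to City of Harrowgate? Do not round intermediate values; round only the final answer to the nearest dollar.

Assessed value = $1,932,000 × 0.96 = $1,854,720
City of Harrowgate taxable value = $1,854,720 − $80,900 = $1,773,820
City of Harrowgate levy = $1,773,820 × 0.00652 = $11,565.3064

$11,565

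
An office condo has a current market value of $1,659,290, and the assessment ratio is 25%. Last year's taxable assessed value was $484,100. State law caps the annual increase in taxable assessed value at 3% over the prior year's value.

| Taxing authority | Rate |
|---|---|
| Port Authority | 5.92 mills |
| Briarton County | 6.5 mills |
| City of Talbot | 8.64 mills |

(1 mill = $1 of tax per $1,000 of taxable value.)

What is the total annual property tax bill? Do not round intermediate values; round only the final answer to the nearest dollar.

Uncapped assessed value = $1,659,290 × 0.25 = $414,822.5
Cap limit = $484,100 × 1.03 = $498,623
Taxable assessed value = min($414,822.5, $498,623) = $414,822.5 (cap does not bind)
Port Authority: $414,822.5 × 0.00592 = $2,455.7492
Briarton County: $414,822.5 × 0.0065 = $2,696.34625
City of Talbot: $414,822.5 × 0.00864 = $3,584.0664
Total = $8,736.16185

$8,736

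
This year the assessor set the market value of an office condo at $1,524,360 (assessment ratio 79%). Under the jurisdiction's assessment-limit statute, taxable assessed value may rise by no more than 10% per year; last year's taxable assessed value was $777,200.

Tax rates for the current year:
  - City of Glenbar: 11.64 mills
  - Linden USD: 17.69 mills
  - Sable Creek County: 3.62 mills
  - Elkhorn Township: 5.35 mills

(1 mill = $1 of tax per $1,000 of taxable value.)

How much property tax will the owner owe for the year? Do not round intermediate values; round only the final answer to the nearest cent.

Uncapped assessed value = $1,524,360 × 0.79 = $1,204,244.4
Cap limit = $777,200 × 1.1 = $854,920
Taxable assessed value = min($1,204,244.4, $854,920) = $854,920 (cap binds)
City of Glenbar: $854,920 × 0.01164 = $9,951.2688
Linden USD: $854,920 × 0.01769 = $15,123.5348
Sable Creek County: $854,920 × 0.00362 = $3,094.8104
Elkhorn Township: $854,920 × 0.00535 = $4,573.822
Total = $32,743.436

$32,743.44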